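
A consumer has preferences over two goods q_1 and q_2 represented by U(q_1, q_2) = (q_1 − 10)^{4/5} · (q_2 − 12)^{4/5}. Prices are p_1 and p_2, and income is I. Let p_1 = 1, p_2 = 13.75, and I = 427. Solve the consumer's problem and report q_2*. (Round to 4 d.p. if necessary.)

q_2* = 21.1636

This is Cobb-Douglas in (q_1−10, q_2−12): tangency gives 0.8·p_2·(q_2−12) = 0.8·p_1·(q_1−10).
After buying the subsistence bundle (10, 12), a share 0.5 of the remaining income goes to q_1: q_1* = 10 + 0.5·(I − 10p_1 − 12p_2)/p_1.
Discretionary income = 427 − 10·1 − 12·13.75 = 252; q_2* = 12 + 0.5·252/13.75 = 21.1636.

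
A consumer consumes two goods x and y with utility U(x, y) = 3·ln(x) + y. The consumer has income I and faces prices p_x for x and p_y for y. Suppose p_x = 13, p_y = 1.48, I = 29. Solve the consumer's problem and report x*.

x* = 0.3415

MU_x = 3/x, MU_y = 1. Tangency: 3/x = p_x/p_y.
So x*(p_x,p_y) = 3·p_y/p_x, independent of income; and y* = (I − 3·p_y)/p_y.
At the given prices: x* = 3·1.48/13 = 0.3415.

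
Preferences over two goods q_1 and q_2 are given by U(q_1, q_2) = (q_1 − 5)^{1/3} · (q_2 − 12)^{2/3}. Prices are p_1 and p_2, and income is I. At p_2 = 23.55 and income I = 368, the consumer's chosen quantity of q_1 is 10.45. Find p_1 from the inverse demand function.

p_1 = 4

Let q_1' = q_1−5, q_2' = q_2−12. MRS = (1/2)·q_2'/q_1' = p_1/p_2.
After buying the subsistence bundle (5, 12), a share 1/3 of the remaining income goes to q_1: q_1* = 5 + 1/3·(I − 5p_1 − 12p_2)/p_1.
Set q_1* = 10.45 in the demand function and solve for p_1: p_1 = 4.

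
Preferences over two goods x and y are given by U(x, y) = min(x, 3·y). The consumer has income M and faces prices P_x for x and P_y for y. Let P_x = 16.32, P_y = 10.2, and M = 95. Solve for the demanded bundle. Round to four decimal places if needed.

x* = 4.8174, y* = 1.6058

Leontief preferences: the optimum is at the kink where x/3 = y/1, i.e. y = (1/3)·x.
Budget: P_x·x + P_y·(1/3)·x = M, so (3·P_x + P_y)·x = 3·M.
Demand: x*(P_x,P_y,M) = 3·M/(3·P_x + P_y), y* = M/(3·P_x + P_y).
Here 3·16.32 + 10.2 = 59.16, giving x* = 4.8174 and y* = 1.6058.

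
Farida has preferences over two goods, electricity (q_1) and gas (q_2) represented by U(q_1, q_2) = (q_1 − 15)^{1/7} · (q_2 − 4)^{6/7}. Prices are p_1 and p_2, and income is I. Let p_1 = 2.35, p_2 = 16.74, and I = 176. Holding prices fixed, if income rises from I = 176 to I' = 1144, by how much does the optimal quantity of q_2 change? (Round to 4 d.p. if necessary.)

Δq_2* = 49.5648

This is Cobb-Douglas in (q_1−15, q_2−4): tangency gives 1/7·p_2·(q_2−4) = 6/7·p_1·(q_1−15).
After buying the subsistence bundle (15, 4), a share 1/7 of the remaining income goes to q_1: q_1* = 15 + 1/7·(I − 15p_1 − 4p_2)/p_1.
Discretionary income = 176 − 15·2.35 − 4·16.74 = 73.79; q_2* = 4 + 6/7·73.79/16.74 = 7.7783.
At I' = 1144: q_2* = 57.3431. Change: 57.3431 − 7.7783 = 49.5648.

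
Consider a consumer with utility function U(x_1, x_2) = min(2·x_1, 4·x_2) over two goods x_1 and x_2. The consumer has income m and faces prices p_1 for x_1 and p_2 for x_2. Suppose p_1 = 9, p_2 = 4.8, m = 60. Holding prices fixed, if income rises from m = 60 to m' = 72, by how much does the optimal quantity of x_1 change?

Δx_1* = 1.0526

Here 4·9 + 2·4.8 = 45.6, giving x_1* = 5.2632.
At m' = 72: x_1* = 6.3158. Change: 6.3158 − 5.2632 = 1.0526.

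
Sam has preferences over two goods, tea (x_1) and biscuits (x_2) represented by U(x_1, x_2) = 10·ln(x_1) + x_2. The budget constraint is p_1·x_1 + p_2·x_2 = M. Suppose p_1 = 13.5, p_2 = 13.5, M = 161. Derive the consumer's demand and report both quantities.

MU_x_1 = 10/x_1, MU_x_2 = 1. Tangency: 10/x_1 = p_1/p_2.
So x_1*(p_1,p_2) = 10·p_2/p_1, independent of income; and x_2* = (M − 10·p_2)/p_2.
At the given prices: x_1* = 10·13.5/13.5 = 10, and x_2* = 1.9259.

x_1* = 10, x_2* = 1.9259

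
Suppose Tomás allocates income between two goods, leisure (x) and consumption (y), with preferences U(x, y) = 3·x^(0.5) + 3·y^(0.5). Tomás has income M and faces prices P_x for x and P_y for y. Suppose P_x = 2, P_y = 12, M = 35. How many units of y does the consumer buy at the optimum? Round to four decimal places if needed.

y* = 0.4167

MRS = MU_x/MU_y = (y/x)^(0.5). Set equal to P_x/P_y.
Hence y/x = (P_x/P_y)^(1/(0.5)), i.e. raised to the 2 power.
With the ratio pinned down, the budget gives x* = M/(P_x + P_y·(y/x)) and y* = (y/x)·x*.
Numerically y/x = 0.027778, so x* = 35/(2 + 12·0.027778) = 15 and y* = 0.027778·15 = 0.4167.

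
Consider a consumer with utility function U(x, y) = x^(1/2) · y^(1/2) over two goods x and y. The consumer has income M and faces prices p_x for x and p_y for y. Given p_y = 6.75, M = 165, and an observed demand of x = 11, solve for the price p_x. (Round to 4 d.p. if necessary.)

Tangency: MRS = y/x = p_x/p_y.
So 0.5·p_y·y = 0.5·p_x·x; combined with the budget, a share 0.5 of income goes to x.
Demand: x*(p_x,p_y,M) = 0.5·M/p_x and y* = 0.5·M/p_y.
Set x* = 11 in the demand function and solve for p_x: p_x = 7.5.

p_x = 7.5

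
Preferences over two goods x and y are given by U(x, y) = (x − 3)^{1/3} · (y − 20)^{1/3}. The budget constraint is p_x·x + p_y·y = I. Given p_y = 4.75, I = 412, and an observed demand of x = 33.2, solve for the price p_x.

p_x = 5

Let x' = x−3, y' = y−20. MRS = y'/x' = p_x/p_y.
After buying the subsistence bundle (3, 20), a share 0.5 of the remaining income goes to x: x* = 3 + 0.5·(I − 3p_x − 20p_y)/p_x.
Set x* = 33.2 in the demand function and solve for p_x: p_x = 5.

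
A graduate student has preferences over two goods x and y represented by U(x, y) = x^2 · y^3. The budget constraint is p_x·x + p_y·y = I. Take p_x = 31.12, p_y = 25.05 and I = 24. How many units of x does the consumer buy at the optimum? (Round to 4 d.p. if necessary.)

Demand: x*(p_x,p_y,I) = 0.4·I/p_x and y* = 0.6·I/p_y.
At p_x=31.12, p_y=25.05, I=24: x* = 0.4·24/31.12 = 0.3085.

x* = 0.3085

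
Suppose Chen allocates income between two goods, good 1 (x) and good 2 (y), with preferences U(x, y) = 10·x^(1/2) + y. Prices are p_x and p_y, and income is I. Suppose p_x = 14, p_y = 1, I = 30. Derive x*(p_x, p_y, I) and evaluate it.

Plugging in: x* = (5·1/14)² = 0.1276.

x* = 0.1276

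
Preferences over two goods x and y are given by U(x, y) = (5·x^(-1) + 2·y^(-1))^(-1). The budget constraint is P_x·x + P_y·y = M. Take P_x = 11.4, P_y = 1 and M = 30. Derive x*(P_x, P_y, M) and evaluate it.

x* = 2.2164

MU_x ∝ 5·x^(-2), MU_y ∝ 2·y^(-2), so MRS = (5/2)·(y/x)^(2) = P_x/P_y.
Solve for the ratio: y/x = [(2/5)·P_x/P_y]^(0.5).
With the ratio pinned down, the budget gives x* = M/(P_x + P_y·(y/x)) and y* = (y/x)·x*.
Numerically y/x = 2.135416, so x* = 30/(11.4 + 1·2.135416) = 2.2164.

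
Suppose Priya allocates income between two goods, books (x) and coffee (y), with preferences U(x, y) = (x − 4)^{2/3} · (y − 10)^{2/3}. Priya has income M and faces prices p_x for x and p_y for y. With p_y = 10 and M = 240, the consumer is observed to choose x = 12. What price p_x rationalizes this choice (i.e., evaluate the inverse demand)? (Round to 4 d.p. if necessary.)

p_x = 7

Let x' = x−4, y' = y−10. MRS = y'/x' = p_x/p_y.
Substituting into the budget: x* = 4 + 0.5·(M − 4·p_x − 10·p_y)/p_x, and y* = 10 + 0.5·(…)/p_y.
Set x* = 12 in the demand function and solve for p_x: p_x = 7.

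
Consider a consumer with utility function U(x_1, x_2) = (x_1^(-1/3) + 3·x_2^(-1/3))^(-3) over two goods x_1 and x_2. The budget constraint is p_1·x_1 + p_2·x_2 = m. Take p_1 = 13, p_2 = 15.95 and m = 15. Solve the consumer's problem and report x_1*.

x_1* = 0.3395

MU_x_1 ∝ x_1^(-4/3), MU_x_2 ∝ 3·x_2^(-4/3), so MRS = (1/3)·(x_2/x_1)^(4/3) = p_1/p_2.
Hence x_2/x_1 = (3·p_1/p_2)^(1/(4/3)), i.e. raised to the 0.75 power.
Substitute x_2 = (x_2/x_1)·x_1 into the budget: x_1* = m/(p_1 + p_2·(x_2/x_1)).
Numerically x_2/x_1 = 1.955365, so x_1* = 15/(13 + 15.95·1.955365) = 0.3395.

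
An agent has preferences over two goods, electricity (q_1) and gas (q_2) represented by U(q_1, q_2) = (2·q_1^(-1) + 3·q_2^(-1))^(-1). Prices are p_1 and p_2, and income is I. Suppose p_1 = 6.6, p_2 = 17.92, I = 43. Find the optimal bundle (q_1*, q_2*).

MRS = MU_q_1/MU_q_2 = (2/3)·(q_2/q_1)^(2). Set equal to p_1/p_2.
Solve for the ratio: q_2/q_1 = [(3/2)·p_1/p_2]^(0.5).
With the ratio pinned down, the budget gives q_1* = I/(p_1 + p_2·(q_2/q_1)) and q_2* = (q_2/q_1)·q_1*.
Numerically q_2/q_1 = 0.743273, so q_1* = 43/(6.6 + 17.92·0.743273) = 2.1587 and q_2* = 0.743273·2.1587 = 1.6045.

q_1* = 2.1587, q_2* = 1.6045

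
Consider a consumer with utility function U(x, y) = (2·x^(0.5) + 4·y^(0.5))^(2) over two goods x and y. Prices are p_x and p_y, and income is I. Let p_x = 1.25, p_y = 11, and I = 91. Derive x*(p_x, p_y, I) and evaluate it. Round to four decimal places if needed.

MRS = MU_x/MU_y = (1/2)·(y/x)^(0.5). Set equal to p_x/p_y.
Hence y/x = (2·p_x/p_y)^(1/(0.5)), i.e. raised to the 2 power.
Substitute y = (y/x)·x into the budget: x* = I/(p_x + p_y·(y/x)).
Numerically y/x = 0.051653, so x* = 91/(1.25 + 11·0.051653) = 50.05.

x* = 50.05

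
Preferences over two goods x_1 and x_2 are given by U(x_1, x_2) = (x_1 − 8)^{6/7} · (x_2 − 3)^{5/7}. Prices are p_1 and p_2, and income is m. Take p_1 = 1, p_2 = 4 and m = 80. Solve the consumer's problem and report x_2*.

This is Cobb-Douglas in (x_1−8, x_2−3): tangency gives 6/7·p_2·(x_2−3) = 5/7·p_1·(x_1−8).
Substituting into the budget: x_1* = 8 + 6/11·(m − 8·p_1 − 3·p_2)/p_1, and x_2* = 3 + 5/11·(…)/p_2.
Discretionary income = 80 − 8·1 − 3·4 = 60; x_2* = 3 + 5/11·60/4 = 9.8182.

x_2* = 9.8182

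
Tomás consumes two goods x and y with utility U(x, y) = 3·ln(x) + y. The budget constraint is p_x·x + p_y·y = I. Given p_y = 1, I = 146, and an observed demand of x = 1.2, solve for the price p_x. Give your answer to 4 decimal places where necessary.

MU_x = 3/x, MU_y = 1. Tangency: 3/x = p_x/p_y.
So x*(p_x,p_y) = 3·p_y/p_x, independent of income; and y* = (I − 3·p_y)/p_y.
Set x* = 1.2 in the demand function and solve for p_x: p_x = 2.5.

p_x = 2.5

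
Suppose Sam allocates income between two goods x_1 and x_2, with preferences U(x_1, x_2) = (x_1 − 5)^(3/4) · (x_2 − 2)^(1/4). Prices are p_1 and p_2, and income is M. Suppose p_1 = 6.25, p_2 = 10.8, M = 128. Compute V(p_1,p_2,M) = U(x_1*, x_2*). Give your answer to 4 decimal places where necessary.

V = 5.9765

Let x_1' = x_1−5, x_2' = x_2−2. MRS = 3·x_2'/x_1' = p_1/p_2.
Substituting into the budget: x_1* = 5 + 0.75·(M − 5·p_1 − 2·p_2)/p_1, and x_2* = 2 + 0.25·(…)/p_2.
Discretionary income = 128 − 5·6.25 − 2·10.8 = 75.15; x_1* = 5 + 0.75·75.15/6.25 = 14.018; x_2* = 2 + 0.25·75.15/10.8 = 3.7396.
Utility at the optimum: U(14.018, 3.7396) = 5.9765.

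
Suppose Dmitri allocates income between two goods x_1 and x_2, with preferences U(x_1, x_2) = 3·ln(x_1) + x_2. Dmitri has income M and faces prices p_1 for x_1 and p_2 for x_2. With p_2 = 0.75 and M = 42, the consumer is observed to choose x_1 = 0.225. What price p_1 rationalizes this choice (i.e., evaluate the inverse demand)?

MU_x_1 = 3/x_1, MU_x_2 = 1. Tangency: 3/x_1 = p_1/p_2.
So x_1*(p_1,p_2) = 3·p_2/p_1, independent of income; and x_2* = (M − 3·p_2)/p_2.
Set x_1* = 0.225 in the demand function and solve for p_1: p_1 = 10.

p_1 = 10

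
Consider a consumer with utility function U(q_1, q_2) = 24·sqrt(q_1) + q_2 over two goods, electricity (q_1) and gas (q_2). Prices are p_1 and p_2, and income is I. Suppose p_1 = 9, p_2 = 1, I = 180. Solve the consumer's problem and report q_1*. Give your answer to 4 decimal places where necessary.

q_1* = 1.7778

Set MRS = p_1/p_2: 12·q_1^(−1/2) = p_1/p_2.
Thus q_1* = (12·p_2/p_1)² — independent of I — with the rest of income spent on q_2.
Plugging in: q_1* = (12·1/9)² = 1.7778.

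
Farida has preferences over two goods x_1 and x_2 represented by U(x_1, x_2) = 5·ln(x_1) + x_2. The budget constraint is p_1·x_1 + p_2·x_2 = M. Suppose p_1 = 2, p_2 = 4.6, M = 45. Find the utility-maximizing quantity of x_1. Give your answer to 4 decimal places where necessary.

MU_x_1 = 5/x_1, MU_x_2 = 1. Tangency: 5/x_1 = p_1/p_2.
So x_1*(p_1,p_2) = 5·p_2/p_1, independent of income; and x_2* = (M − 5·p_2)/p_2.
At the given prices: x_1* = 5·4.6/2 = 11.5.

x_1* = 11.5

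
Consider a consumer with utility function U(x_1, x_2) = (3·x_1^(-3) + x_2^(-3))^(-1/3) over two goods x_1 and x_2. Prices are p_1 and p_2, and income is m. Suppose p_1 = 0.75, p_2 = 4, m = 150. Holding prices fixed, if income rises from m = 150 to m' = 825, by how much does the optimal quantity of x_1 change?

Δx_1* = 245.4545

From the CES first-order condition, 3·(x_2/x_1)^(4) = p_1/p_2.
Solve for the ratio: x_2/x_1 = [(1/3)·p_1/p_2]^(0.25).
With the ratio pinned down, the budget gives x_1* = m/(p_1 + p_2·(x_2/x_1)) and x_2* = (x_2/x_1)·x_1*.
Numerically x_2/x_1 = 0.5, so x_1* = 150/(0.75 + 4·0.5) = 54.5455.
At m' = 825: x_1* = 300. Change: 300 − 54.5455 = 245.4545.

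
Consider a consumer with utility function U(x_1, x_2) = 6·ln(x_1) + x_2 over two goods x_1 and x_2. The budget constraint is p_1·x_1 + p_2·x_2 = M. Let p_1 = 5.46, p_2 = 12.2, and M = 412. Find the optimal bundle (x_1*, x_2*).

So x_1*(p_1,p_2) = 6·p_2/p_1, independent of income; and x_2* = (M − 6·p_2)/p_2.
At the given prices: x_1* = 6·12.2/5.46 = 13.4066, and x_2* = 27.7705.

x_1* = 13.4066, x_2* = 27.7705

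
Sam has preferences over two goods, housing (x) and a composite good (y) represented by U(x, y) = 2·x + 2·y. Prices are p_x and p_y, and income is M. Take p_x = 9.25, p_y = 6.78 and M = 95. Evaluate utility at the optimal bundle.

Linear utility — the consumer picks whichever good has higher MU/price: 2/9.25 = 0.2162 vs 2/6.78 = 0.295.
y gives more utility per dollar, so spend all income on y: y* = M/p_y, x* = 0.
Numerically: x* = 0, y* = 14.0118.
Utility at the optimum: U(0, 14.0118) = 28.0236.

V = 28.0236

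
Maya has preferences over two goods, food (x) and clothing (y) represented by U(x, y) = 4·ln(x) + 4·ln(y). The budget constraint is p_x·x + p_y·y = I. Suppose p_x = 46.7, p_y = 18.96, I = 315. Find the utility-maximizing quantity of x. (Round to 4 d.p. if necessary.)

x* = 3.3726

The MRS is y/x. Set MRS = p_x/p_y.
So 4·p_y·y = 4·p_x·x; combined with the budget, a share 0.5 of income goes to x.
Demand: x*(p_x,p_y,I) = 0.5·I/p_x and y* = 0.5·I/p_y.
At p_x=46.7, p_y=18.96, I=315: x* = 0.5·315/46.7 = 3.3726.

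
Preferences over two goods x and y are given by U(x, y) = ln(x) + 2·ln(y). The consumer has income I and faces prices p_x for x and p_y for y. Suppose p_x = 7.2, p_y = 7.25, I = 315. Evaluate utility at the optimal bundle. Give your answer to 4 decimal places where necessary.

V = 9.4121

At p_x=7.2, p_y=7.25, I=315: x* = 1/3·315/7.2 = 14.5833, y* = 28.9655.
Utility at the optimum: U(14.5833, 28.9655) = 9.4121.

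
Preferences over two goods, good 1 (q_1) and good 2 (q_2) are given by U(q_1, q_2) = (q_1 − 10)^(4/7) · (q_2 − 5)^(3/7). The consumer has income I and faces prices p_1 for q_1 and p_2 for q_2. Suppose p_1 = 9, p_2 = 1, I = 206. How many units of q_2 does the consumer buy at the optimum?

This is Cobb-Douglas in (q_1−10, q_2−5): tangency gives 4/7·p_2·(q_2−5) = 3/7·p_1·(q_1−10).
After buying the subsistence bundle (10, 5), a share 4/7 of the remaining income goes to q_1: q_1* = 10 + 4/7·(I − 10p_1 − 5p_2)/p_1.
Discretionary income = 206 − 10·9 − 5·1 = 111; q_2* = 5 + 3/7·111/1 = 52.5714.

q_2* = 52.5714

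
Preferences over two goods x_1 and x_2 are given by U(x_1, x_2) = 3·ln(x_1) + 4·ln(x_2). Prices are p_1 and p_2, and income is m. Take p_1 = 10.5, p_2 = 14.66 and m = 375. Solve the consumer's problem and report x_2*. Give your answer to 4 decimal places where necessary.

MU_x_1/MU_x_2 = (3·x_2)/(4·x_1); tangency sets this equal to p_1/p_2.
Rearranging, p_2·x_2 = (4/3)·p_1·x_1. Substituting into the budget gives p_1·x_1·(1 + (4/3)) = m.
Demand: x_1*(p_1,p_2,m) = 3/7·m/p_1 and x_2* = 4/7·m/p_2.
At p_1=10.5, p_2=14.66, m=375: x_2* = 4/7·375/14.66 = 14.617.

x_2* = 14.617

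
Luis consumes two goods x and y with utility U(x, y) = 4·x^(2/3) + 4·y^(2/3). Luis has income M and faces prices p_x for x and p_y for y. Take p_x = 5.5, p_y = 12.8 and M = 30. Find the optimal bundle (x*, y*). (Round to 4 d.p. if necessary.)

x* = 4.6044, y* = 0.3653

Substitute y = (y/x)·x into the budget: x* = M/(p_x + p_y·(y/x)).
Numerically y/x = 0.079334, so x* = 30/(5.5 + 12.8·0.079334) = 4.6044 and y* = 0.079334·4.6044 = 0.3653.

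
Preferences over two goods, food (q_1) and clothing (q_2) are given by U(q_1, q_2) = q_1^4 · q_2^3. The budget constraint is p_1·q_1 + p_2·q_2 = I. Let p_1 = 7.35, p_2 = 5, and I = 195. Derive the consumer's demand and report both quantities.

q_1* = 15.1603, q_2* = 16.7143

MU_q_1/MU_q_2 = (4·q_2)/(3·q_1); tangency sets this equal to p_1/p_2.
So 4·p_2·q_2 = 3·p_1·q_1; combined with the budget, a share 4/7 of income goes to q_1.
Demand: q_1*(p_1,p_2,I) = 4/7·I/p_1 and q_2* = 3/7·I/p_2.
At p_1=7.35, p_2=5, I=195: q_1* = 4/7·195/7.35 = 15.1603, q_2* = 16.7143.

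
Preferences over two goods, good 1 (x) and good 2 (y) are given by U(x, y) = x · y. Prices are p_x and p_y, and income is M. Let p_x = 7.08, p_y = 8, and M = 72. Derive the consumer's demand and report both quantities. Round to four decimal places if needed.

The MRS is y/x. Set MRS = p_x/p_y.
Rearranging, p_y·y = p_x·x. Substituting into the budget gives p_x·x·(1 + 1) = M.
Demand: x*(p_x,p_y,M) = 0.5·M/p_x and y* = 0.5·M/p_y.
At p_x=7.08, p_y=8, M=72: x* = 0.5·72/7.08 = 5.0847, y* = 4.5.

x* = 5.0847, y* = 4.5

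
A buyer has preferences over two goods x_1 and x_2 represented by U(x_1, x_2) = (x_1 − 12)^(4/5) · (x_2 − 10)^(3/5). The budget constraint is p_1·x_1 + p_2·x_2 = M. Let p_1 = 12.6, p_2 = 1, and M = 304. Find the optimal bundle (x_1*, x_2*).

Let x_1' = x_1−12, x_2' = x_2−10. MRS = (4/3)·x_2'/x_1' = p_1/p_2.
Substituting into the budget: x_1* = 12 + 4/7·(M − 12·p_1 − 10·p_2)/p_1, and x_2* = 10 + 3/7·(…)/p_2.
Discretionary income = 304 − 12·12.6 − 10·1 = 142.8; x_1* = 12 + 4/7·142.8/12.6 = 18.4762; x_2* = 10 + 3/7·142.8/1 = 71.2.

x_1* = 18.4762, x_2* = 71.2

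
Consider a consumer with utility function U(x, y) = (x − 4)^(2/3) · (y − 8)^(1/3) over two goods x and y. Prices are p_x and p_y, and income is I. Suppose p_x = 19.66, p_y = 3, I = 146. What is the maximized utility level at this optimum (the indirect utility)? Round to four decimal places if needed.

V = 2.1839

Let x' = x−4, y' = y−8. MRS = 2·y'/x' = p_x/p_y.
After buying the subsistence bundle (4, 8), a share 2/3 of the remaining income goes to x: x* = 4 + 2/3·(I − 4p_x − 8p_y)/p_x.
Discretionary income = 146 − 4·19.66 − 8·3 = 43.36; x* = 4 + 2/3·43.36/19.66 = 5.4703; y* = 8 + 1/3·43.36/3 = 12.8178.
Utility at the optimum: U(5.4703, 12.8178) = 2.1839.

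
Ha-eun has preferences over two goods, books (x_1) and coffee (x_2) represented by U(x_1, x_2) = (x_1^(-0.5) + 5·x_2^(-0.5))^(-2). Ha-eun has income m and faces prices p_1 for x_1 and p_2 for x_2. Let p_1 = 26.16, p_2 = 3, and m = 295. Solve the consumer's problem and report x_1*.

x_1* = 4.6586

From the CES first-order condition, (1/5)·(x_2/x_1)^(1.5) = p_1/p_2.
Hence x_2/x_1 = (5·p_1/p_2)^(1/(1.5)), i.e. raised to the 2/3 power.
With the ratio pinned down, the budget gives x_1* = m/(p_1 + p_2·(x_2/x_1)) and x_2* = (x_2/x_1)·x_1*.
Numerically x_2/x_1 = 12.387709, so x_1* = 295/(26.16 + 3·12.387709) = 4.6586.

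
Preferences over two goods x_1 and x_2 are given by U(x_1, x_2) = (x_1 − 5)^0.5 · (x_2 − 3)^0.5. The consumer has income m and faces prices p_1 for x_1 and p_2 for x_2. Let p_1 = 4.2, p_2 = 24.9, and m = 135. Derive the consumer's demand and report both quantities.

This is Cobb-Douglas in (x_1−5, x_2−3): tangency gives 0.5·p_2·(x_2−3) = 0.5·p_1·(x_1−5).
Substituting into the budget: x_1* = 5 + 0.5·(m − 5·p_1 − 3·p_2)/p_1, and x_2* = 3 + 0.5·(…)/p_2.
Discretionary income = 135 − 5·4.2 − 3·24.9 = 39.3; x_1* = 5 + 0.5·39.3/4.2 = 9.6786; x_2* = 3 + 0.5·39.3/24.9 = 3.7892.

x_1* = 9.6786, x_2* = 3.7892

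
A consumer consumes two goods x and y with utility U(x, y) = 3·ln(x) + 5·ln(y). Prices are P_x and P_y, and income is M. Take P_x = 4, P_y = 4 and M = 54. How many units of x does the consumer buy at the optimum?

The MRS is (3/5)·y/x. Set MRS = P_x/P_y.
So 3·P_y·y = 5·P_x·x; combined with the budget, a share 0.375 of income goes to x.
Demand: x*(P_x,P_y,M) = 0.375·M/P_x and y* = 0.625·M/P_y.
At P_x=4, P_y=4, M=54: x* = 0.375·54/4 = 5.0625.

x* = 5.0625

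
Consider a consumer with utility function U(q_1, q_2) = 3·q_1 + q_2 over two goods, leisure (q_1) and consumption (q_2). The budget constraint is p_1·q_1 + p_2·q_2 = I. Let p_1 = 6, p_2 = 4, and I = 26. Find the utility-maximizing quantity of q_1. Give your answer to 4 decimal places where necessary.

q_1* = 4.3333

q_1 gives more utility per dollar, so spend all income on q_1: q_1* = I/p_1, q_2* = 0.
Numerically: q_1* = 4.3333, q_2* = 0.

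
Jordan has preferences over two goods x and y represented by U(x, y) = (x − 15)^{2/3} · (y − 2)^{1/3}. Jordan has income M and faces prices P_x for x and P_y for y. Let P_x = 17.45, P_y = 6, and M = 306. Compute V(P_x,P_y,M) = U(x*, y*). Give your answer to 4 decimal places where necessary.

MRS = 2·(y−2)/(x−15). Tangency with P_x/P_y gives y−2 = (1/2)·(P_x/P_y)·(x−15).
After buying the subsistence bundle (15, 2), a share 2/3 of the remaining income goes to x: x* = 15 + 2/3·(M − 15P_x − 2P_y)/P_x.
Discretionary income = 306 − 15·17.45 − 2·6 = 32.25; x* = 15 + 2/3·32.25/17.45 = 16.2321; y* = 2 + 1/3·32.25/6 = 3.7917.
Utility at the optimum: U(16.2321, 3.7917) = 1.3959.

V = 1.3959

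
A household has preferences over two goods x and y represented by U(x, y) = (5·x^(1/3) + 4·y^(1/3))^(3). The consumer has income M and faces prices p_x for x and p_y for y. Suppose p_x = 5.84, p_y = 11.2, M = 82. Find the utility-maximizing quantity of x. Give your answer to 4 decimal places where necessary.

x* = 9.2577

Substitute y = (y/x)·x into the budget: x* = M/(p_x + p_y·(y/x)).
Numerically y/x = 0.269418, so x* = 82/(5.84 + 11.2·0.269418) = 9.2577.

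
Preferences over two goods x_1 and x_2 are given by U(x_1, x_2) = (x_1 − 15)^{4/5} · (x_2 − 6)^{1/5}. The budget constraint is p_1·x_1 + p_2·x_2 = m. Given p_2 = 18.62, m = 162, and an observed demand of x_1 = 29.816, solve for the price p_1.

MRS = 4·(x_2−6)/(x_1−15). Tangency with p_1/p_2 gives x_2−6 = (1/4)·(p_1/p_2)·(x_1−15).
Substituting into the budget: x_1* = 15 + 0.8·(m − 15·p_1 − 6·p_2)/p_1, and x_2* = 6 + 0.2·(…)/p_2.
Set x_1* = 29.816 in the demand function and solve for p_1: p_1 = 1.5.

p_1 = 1.5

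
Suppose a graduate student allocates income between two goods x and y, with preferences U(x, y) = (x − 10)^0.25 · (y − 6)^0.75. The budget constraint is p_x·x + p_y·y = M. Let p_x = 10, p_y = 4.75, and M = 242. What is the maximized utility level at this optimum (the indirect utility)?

MRS = (1/3)·(y−6)/(x−10). Tangency with p_x/p_y gives y−6 = 3·(p_x/p_y)·(x−10).
After buying the subsistence bundle (10, 6), a share 0.25 of the remaining income goes to x: x* = 10 + 0.25·(M − 10p_x − 6p_y)/p_x.
Discretionary income = 242 − 10·10 − 6·4.75 = 113.5; x* = 10 + 0.25·113.5/10 = 12.8375; y* = 6 + 0.75·113.5/4.75 = 23.9211.
Utility at the optimum: U(12.8375, 23.9211) = 11.3046.

V = 11.3046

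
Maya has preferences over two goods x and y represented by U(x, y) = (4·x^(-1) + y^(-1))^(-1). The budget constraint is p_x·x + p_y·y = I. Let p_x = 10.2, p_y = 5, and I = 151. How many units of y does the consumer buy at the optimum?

y* = 7.8308

From the CES first-order condition, 4·(y/x)^(2) = p_x/p_y.
Hence y/x = ((1/4)·p_x/p_y)^(1/(2)), i.e. raised to the 0.5 power.
With the ratio pinned down, the budget gives x* = I/(p_x + p_y·(y/x)) and y* = (y/x)·x*.
Numerically y/x = 0.714143, so x* = 151/(10.2 + 5·0.714143) = 10.9653 and y* = 0.714143·10.9653 = 7.8308.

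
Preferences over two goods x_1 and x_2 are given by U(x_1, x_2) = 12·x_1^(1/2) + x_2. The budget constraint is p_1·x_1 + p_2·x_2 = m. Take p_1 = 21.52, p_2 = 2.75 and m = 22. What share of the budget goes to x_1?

MU_x_1 = 6/√x_1, MU_x_2 = 1. Tangency: 6/√x_1 = p_1/p_2.
Thus x_1* = (6·p_2/p_1)² — independent of m — with the rest of income spent on x_2.
Plugging in: x_1* = (6·2.75/21.52)² = 0.5879, x_2* = 3.3996.
Expenditure on x_1: 21.52·0.5879 = 12.651; share = 0.575.

share on x_1 = 0.575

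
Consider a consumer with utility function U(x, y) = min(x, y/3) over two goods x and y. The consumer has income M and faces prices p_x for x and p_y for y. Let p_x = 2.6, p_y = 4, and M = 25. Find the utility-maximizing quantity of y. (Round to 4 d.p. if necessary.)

Leontief preferences: the optimum is at the kink where x/1 = y/3, i.e. y = 3·x.
Budget: p_x·x + p_y·3·x = M, so (p_x + 3·p_y)·x = M.
Demand: x*(p_x,p_y,M) = M/(p_x + 3·p_y), y* = 3·M/(p_x + 3·p_y).
Here 2.6 + 3·4 = 14.6, giving y* = 5.137.

y* = 5.137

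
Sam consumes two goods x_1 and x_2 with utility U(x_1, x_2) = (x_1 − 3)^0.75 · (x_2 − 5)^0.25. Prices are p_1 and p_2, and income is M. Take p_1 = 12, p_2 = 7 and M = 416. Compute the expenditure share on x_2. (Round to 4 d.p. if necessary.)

share on x_2 = 0.2915

Let x_1' = x_1−3, x_2' = x_2−5. MRS = 3·x_2'/x_1' = p_1/p_2.
Substituting into the budget: x_1* = 3 + 0.75·(M − 3·p_1 − 5·p_2)/p_1, and x_2* = 5 + 0.25·(…)/p_2.
Discretionary income = 416 − 3·12 − 5·7 = 345; x_1* = 3 + 0.75·345/12 = 24.5625; x_2* = 5 + 0.25·345/7 = 17.3214.
Expenditure on x_2: 7·17.3214 = 121.25; share = 0.2915.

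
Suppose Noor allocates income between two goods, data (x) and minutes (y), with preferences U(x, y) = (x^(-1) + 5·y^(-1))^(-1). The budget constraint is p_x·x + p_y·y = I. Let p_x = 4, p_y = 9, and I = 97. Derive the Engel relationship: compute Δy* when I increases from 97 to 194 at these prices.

From the CES first-order condition, (1/5)·(y/x)^(2) = p_x/p_y.
Solve for the ratio: y/x = [5·p_x/p_y]^(0.5).
Substitute y = (y/x)·x into the budget: x* = I/(p_x + p_y·(y/x)).
Numerically y/x = 1.490712, so x* = 97/(4 + 9·1.490712) = 5.5695 and y* = 1.490712·5.5695 = 8.3025.
At I' = 194: y* = 16.6049. Change: 16.6049 − 8.3025 = 8.3025.

Δy* = 8.3025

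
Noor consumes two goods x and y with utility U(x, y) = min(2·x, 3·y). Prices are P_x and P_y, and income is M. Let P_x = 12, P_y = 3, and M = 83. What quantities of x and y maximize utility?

x* = 5.9286, y* = 3.9524

With perfect complements, no substitution: consume in ratio x:y = 3:2.
Budget: P_x·x + P_y·(2/3)·x = M, so (3·P_x + 2·P_y)·x = 3·M.
Demand: x*(P_x,P_y,M) = 3·M/(3·P_x + 2·P_y), y* = 2·M/(3·P_x + 2·P_y).
Here 3·12 + 2·3 = 42, giving x* = 5.9286 and y* = 3.9524.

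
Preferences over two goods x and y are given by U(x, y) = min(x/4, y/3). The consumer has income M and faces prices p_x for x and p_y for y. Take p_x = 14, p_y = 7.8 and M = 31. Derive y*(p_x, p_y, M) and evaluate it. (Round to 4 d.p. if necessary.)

y* = 1.1713

Leontief preferences: the optimum is at the kink where x/4 = y/3, i.e. y = (3/4)·x.
Budget: p_x·x + p_y·(3/4)·x = M, so (4·p_x + 3·p_y)·x = 4·M.
Demand: x*(p_x,p_y,M) = 4·M/(4·p_x + 3·p_y), y* = 3·M/(4·p_x + 3·p_y).
Here 4·14 + 3·7.8 = 79.4, giving y* = 1.1713.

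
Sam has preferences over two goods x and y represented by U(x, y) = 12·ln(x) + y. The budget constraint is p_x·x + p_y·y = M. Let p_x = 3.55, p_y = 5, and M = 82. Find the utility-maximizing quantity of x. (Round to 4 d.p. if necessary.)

x* = 16.9014

Set MRS = p_x/p_y: (12/x)/1 = p_x/p_y.
So x*(p_x,p_y) = 12·p_y/p_x, independent of income; and y* = (M − 12·p_y)/p_y.
At the given prices: x* = 12·5/3.55 = 16.9014.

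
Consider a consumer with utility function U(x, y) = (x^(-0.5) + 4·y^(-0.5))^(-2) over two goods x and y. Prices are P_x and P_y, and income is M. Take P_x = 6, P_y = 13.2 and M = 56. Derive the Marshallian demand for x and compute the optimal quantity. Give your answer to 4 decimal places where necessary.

x* = 2.1821

From the CES first-order condition, (1/4)·(y/x)^(1.5) = P_x/P_y.
Solve for the ratio: y/x = [4·P_x/P_y]^(2/3).
Substitute y = (y/x)·x into the budget: x* = M/(P_x + P_y·(y/x)).
Numerically y/x = 1.489675, so x* = 56/(6 + 13.2·1.489675) = 2.1821.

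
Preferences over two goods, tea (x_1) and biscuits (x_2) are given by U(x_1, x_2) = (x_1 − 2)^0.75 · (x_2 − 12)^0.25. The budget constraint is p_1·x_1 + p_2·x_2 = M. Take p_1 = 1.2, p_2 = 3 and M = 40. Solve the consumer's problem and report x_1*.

Discretionary income = 40 − 2·1.2 − 12·3 = 1.6; x_1* = 2 + 0.75·1.6/1.2 = 3.

x_1* = 3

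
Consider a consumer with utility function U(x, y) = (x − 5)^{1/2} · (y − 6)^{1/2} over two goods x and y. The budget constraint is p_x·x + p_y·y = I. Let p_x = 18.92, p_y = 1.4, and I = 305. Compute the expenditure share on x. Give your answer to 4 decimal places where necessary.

share on x = 0.6413

This is Cobb-Douglas in (x−5, y−6): tangency gives 0.5·p_y·(y−6) = 0.5·p_x·(x−5).
Substituting into the budget: x* = 5 + 0.5·(I − 5·p_x − 6·p_y)/p_x, and y* = 6 + 0.5·(…)/p_y.
Discretionary income = 305 − 5·18.92 − 6·1.4 = 202; x* = 5 + 0.5·202/18.92 = 10.3383; y* = 6 + 0.5·202/1.4 = 78.1429.
Expenditure on x: 18.92·10.3383 = 195.6; share = 0.6413.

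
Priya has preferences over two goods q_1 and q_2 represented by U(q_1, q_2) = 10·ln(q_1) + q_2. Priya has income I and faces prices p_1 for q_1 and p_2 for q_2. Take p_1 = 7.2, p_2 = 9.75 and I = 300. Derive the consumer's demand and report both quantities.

So q_1*(p_1,p_2) = 10·p_2/p_1, independent of income; and q_2* = (I − 10·p_2)/p_2.
At the given prices: q_1* = 10·9.75/7.2 = 13.5417, and q_2* = 20.7692.

q_1* = 13.5417, q_2* = 20.7692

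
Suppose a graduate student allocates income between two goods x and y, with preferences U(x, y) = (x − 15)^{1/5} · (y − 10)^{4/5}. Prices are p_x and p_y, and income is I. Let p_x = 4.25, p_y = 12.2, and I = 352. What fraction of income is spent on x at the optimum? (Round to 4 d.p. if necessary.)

share on x = 0.2756

MRS = (1/4)·(y−10)/(x−15). Tangency with p_x/p_y gives y−10 = 4·(p_x/p_y)·(x−15).
After buying the subsistence bundle (15, 10), a share 0.2 of the remaining income goes to x: x* = 15 + 0.2·(I − 15p_x − 10p_y)/p_x.
Discretionary income = 352 − 15·4.25 − 10·12.2 = 166.25; x* = 15 + 0.2·166.25/4.25 = 22.8235; y* = 10 + 0.8·166.25/12.2 = 20.9016.
Expenditure on x: 4.25·22.8235 = 97; share = 0.2756.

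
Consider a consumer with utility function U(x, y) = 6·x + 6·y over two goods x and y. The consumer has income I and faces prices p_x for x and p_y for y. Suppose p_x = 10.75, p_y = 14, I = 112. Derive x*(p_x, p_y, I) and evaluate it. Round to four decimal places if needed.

x* = 10.4186

Perfect substitutes: compare marginal utility per dollar. 6/p_x vs 6/p_y → 0.5581 vs 0.4286.
x gives more utility per dollar, so spend all income on x: x* = I/p_x, y* = 0.
Numerically: x* = 10.4186, y* = 0.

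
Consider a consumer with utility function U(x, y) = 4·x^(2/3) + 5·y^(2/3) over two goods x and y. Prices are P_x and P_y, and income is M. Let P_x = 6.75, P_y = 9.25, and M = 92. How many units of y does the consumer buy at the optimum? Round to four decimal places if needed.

Substitute y = (y/x)·x into the budget: x* = M/(P_x + P_y·(y/x)).
Numerically y/x = 0.758955, so x* = 92/(6.75 + 9.25·0.758955) = 6.681 and y* = 0.758955·6.681 = 5.0706.

y* = 5.0706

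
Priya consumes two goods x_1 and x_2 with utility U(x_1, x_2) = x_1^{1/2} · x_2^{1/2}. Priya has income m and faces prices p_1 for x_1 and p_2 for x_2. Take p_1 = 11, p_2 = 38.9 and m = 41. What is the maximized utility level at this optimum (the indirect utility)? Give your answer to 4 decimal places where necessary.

V = 0.991

Tangency: MRS = x_2/x_1 = p_1/p_2.
So 0.5·p_2·x_2 = 0.5·p_1·x_1; combined with the budget, a share 0.5 of income goes to x_1.
Demand: x_1*(p_1,p_2,m) = 0.5·m/p_1 and x_2* = 0.5·m/p_2.
At p_1=11, p_2=38.9, m=41: x_1* = 0.5·41/11 = 1.8636, x_2* = 0.527.
Utility at the optimum: U(1.8636, 0.527) = 0.991.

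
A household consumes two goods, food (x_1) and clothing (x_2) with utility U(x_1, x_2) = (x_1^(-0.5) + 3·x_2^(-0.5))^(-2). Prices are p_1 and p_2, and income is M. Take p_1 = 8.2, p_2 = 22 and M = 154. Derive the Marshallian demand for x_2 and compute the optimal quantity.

With the ratio pinned down, the budget gives x_1* = M/(p_1 + p_2·(x_2/x_1)) and x_2* = (x_2/x_1)·x_1*.
Numerically x_2/x_1 = 1.077312, so x_1* = 154/(8.2 + 22·1.077312) = 4.8275 and x_2* = 1.077312·4.8275 = 5.2007.

x_2* = 5.2007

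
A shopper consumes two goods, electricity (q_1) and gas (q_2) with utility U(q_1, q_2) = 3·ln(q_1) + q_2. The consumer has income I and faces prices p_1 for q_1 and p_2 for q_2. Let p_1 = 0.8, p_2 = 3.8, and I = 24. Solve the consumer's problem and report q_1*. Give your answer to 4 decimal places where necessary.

MU_q_1 = 3/q_1, MU_q_2 = 1. Tangency: 3/q_1 = p_1/p_2.
So q_1*(p_1,p_2) = 3·p_2/p_1, independent of income; and q_2* = (I − 3·p_2)/p_2.
At the given prices: q_1* = 3·3.8/0.8 = 14.25.

q_1* = 14.25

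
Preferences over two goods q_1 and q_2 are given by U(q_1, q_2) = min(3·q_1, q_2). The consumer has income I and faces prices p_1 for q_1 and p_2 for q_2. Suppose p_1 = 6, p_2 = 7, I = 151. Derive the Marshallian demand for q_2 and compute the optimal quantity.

Leontief preferences: the optimum is at the kink where q_1/1 = q_2/3, i.e. q_2 = 3·q_1.
Budget: p_1·q_1 + p_2·3·q_1 = I, so (p_1 + 3·p_2)·q_1 = I.
Demand: q_1*(p_1,p_2,I) = I/(p_1 + 3·p_2), q_2* = 3·I/(p_1 + 3·p_2).
Here 6 + 3·7 = 27, giving q_2* = 16.7778.

q_2* = 16.7778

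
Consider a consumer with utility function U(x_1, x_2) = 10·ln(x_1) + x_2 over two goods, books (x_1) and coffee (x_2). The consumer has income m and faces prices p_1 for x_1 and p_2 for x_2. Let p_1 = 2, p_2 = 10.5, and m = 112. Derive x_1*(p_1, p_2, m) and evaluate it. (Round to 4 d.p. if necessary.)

Set MRS = p_1/p_2: (10/x_1)/1 = p_1/p_2.
So x_1*(p_1,p_2) = 10·p_2/p_1, independent of income; and x_2* = (m − 10·p_2)/p_2.
At the given prices: x_1* = 10·10.5/2 = 52.5.

x_1* = 52.5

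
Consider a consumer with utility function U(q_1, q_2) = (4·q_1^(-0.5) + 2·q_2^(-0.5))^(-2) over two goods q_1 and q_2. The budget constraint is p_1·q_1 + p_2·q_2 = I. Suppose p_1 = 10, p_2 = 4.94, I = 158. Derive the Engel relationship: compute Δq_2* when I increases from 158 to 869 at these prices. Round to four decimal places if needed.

Δq_2* = 47.8471

MU_q_1 ∝ 4·q_1^(-1.5), MU_q_2 ∝ 2·q_2^(-1.5), so MRS = 2·(q_2/q_1)^(1.5) = p_1/p_2.
Solve for the ratio: q_2/q_1 = [(1/2)·p_1/p_2]^(2/3).
Substitute q_2 = (q_2/q_1)·q_1 into the budget: q_1* = I/(p_1 + p_2·(q_2/q_1)).
Numerically q_2/q_1 = 1.008081, so q_1* = 158/(10 + 4.94·1.008081) = 10.5475 and q_2* = 1.008081·10.5475 = 10.6327.
At I' = 869: q_2* = 58.4798. Change: 58.4798 − 10.6327 = 47.8471.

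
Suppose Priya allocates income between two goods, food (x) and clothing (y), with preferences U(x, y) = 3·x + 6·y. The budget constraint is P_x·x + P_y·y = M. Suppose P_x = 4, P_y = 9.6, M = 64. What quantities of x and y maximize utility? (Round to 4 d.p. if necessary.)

Perfect substitutes: compare marginal utility per dollar. 3/P_x vs 6/P_y → 0.75 vs 0.625.
x gives more utility per dollar, so spend all income on x: x* = M/P_x, y* = 0.
Numerically: x* = 16, y* = 0.

x* = 16, y* = 0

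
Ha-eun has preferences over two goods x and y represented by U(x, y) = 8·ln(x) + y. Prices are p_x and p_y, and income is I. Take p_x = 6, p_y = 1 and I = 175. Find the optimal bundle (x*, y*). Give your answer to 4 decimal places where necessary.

At the given prices: x* = 8·1/6 = 1.3333, and y* = 167.

x* = 1.3333, y* = 167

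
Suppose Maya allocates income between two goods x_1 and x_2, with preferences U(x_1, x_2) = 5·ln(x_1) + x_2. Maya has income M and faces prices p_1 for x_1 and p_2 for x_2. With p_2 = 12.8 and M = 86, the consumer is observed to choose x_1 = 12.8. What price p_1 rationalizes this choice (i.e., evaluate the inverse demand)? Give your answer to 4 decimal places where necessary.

Set MRS = p_1/p_2: (5/x_1)/1 = p_1/p_2.
So x_1*(p_1,p_2) = 5·p_2/p_1, independent of income; and x_2* = (M − 5·p_2)/p_2.
Set x_1* = 12.8 in the demand function and solve for p_1: p_1 = 5.

p_1 = 5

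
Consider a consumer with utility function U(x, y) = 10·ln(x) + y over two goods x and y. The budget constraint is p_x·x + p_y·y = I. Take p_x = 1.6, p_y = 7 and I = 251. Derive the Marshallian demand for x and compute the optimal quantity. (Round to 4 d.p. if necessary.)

At the given prices: x* = 10·7/1.6 = 43.75.

x* = 43.75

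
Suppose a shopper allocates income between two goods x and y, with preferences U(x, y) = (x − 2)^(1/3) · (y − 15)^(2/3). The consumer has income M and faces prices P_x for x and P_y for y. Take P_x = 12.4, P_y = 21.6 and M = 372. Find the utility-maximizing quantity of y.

y* = 15.716

MRS = (1/2)·(y−15)/(x−2). Tangency with P_x/P_y gives y−15 = 2·(P_x/P_y)·(x−2).
After buying the subsistence bundle (2, 15), a share 1/3 of the remaining income goes to x: x* = 2 + 1/3·(M − 2P_x − 15P_y)/P_x.
Discretionary income = 372 − 2·12.4 − 15·21.6 = 23.2; y* = 15 + 2/3·23.2/21.6 = 15.716.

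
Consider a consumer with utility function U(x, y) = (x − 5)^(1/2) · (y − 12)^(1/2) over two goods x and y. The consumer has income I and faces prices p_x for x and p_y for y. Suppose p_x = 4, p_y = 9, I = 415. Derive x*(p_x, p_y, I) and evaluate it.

Let x' = x−5, y' = y−12. MRS = y'/x' = p_x/p_y.
After buying the subsistence bundle (5, 12), a share 0.5 of the remaining income goes to x: x* = 5 + 0.5·(I − 5p_x − 12p_y)/p_x.
Discretionary income = 415 − 5·4 − 12·9 = 287; x* = 5 + 0.5·287/4 = 40.875.

x* = 40.875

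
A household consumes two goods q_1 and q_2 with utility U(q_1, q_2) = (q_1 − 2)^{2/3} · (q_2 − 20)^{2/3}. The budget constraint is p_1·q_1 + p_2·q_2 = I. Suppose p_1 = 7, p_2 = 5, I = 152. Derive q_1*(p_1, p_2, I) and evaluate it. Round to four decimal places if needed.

q_1* = 4.7143

MRS = (q_2−20)/(q_1−2). Tangency with p_1/p_2 gives q_2−20 = (p_1/p_2)·(q_1−2).
Substituting into the budget: q_1* = 2 + 0.5·(I − 2·p_1 − 20·p_2)/p_1, and q_2* = 20 + 0.5·(…)/p_2.
Discretionary income = 152 − 2·7 − 20·5 = 38; q_1* = 2 + 0.5·38/7 = 4.7143.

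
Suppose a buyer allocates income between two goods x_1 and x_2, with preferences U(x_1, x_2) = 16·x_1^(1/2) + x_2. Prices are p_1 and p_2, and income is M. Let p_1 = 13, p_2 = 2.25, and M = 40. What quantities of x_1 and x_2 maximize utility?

x_1* = 1.9172, x_2* = 6.7009

Utility is quasi-linear in x_2; the FOC for x_1 is 8/√x_1 = p_1/p_2.
Solve: √x_1 = 8·p_2/p_1, so x_1*(p_1,p_2) = (8·p_2/p_1)², and x_2* = (M − p_1·x_1*)/p_2.
Plugging in: x_1* = (8·2.25/13)² = 1.9172, x_2* = 6.7009.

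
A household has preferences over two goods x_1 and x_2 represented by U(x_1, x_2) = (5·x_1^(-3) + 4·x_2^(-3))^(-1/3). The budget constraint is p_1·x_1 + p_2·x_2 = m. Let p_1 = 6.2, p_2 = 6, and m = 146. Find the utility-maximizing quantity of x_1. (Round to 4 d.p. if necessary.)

MU_x_1 ∝ 5·x_1^(-4), MU_x_2 ∝ 4·x_2^(-4), so MRS = (5/4)·(x_2/x_1)^(4) = p_1/p_2.
Hence x_2/x_1 = ((4/5)·p_1/p_2)^(1/(4)), i.e. raised to the 0.25 power.
With the ratio pinned down, the budget gives x_1* = m/(p_1 + p_2·(x_2/x_1)) and x_2* = (x_2/x_1)·x_1*.
Numerically x_2/x_1 = 0.953526, so x_1* = 146/(6.2 + 6·0.953526) = 12.2471.

x_1* = 12.2471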